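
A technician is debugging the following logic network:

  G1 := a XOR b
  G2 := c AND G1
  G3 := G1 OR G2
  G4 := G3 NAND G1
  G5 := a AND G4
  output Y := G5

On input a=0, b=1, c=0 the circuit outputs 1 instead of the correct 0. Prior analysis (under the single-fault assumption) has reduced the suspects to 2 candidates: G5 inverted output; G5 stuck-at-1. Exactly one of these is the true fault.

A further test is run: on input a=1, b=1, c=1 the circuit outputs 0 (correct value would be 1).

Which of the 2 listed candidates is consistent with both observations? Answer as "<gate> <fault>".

Evaluate each candidate on input a=1, b=1, c=1:
  G5 inverted output: G1=0, G2=0, G3=0, G4=1, G5=0 [inverted output] → 0 — matches
  G5 stuck-at-1: G1=0, G2=0, G3=0, G4=1, G5=1 [stuck-at-1] → 1 — eliminated
Only G5 inverted output reproduces the observed 0.

G5 inverted output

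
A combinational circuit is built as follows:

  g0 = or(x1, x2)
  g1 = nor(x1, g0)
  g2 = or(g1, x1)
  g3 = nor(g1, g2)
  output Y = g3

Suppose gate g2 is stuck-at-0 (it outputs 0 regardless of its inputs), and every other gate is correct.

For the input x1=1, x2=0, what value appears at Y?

1

Propagate with g2 forced: g0=1, g1=0, g2=0 [stuck-at-0], g3=1.
So Y = 1. (Without the fault it would be 0.)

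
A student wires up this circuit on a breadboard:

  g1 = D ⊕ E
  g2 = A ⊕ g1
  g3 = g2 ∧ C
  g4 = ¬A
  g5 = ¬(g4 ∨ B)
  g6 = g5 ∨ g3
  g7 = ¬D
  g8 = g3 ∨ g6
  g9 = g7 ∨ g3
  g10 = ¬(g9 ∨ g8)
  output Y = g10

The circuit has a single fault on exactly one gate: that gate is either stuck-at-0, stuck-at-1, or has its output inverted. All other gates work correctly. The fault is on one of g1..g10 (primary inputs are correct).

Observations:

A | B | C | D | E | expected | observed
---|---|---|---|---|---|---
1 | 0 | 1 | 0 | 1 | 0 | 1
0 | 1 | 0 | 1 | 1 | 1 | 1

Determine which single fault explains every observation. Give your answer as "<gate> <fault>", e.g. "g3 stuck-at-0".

g10 stuck-at-1

Fault-free values for test 1 (A=1, B=0, C=1, D=0, E=1): g1=1, g2=0, g3=0, g4=0, g5=1, g6=1, g7=1, g8=1, g9=1, g10=0, giving Y=0. Observed 1.
Test 1: faults giving observed 1 are {g10 stuck-at-1, g10 inverted output}.
Test 2 (A=0, B=1, C=0, D=1, E=1): fault-free g1=0, g2=0, g3=0, g4=1, g5=0, g6=0, g7=0, g8=0, g9=0, g10=1 → 1; observed 1. Eliminates g10 inverted output.
Only g10 stuck-at-1 is consistent with every test.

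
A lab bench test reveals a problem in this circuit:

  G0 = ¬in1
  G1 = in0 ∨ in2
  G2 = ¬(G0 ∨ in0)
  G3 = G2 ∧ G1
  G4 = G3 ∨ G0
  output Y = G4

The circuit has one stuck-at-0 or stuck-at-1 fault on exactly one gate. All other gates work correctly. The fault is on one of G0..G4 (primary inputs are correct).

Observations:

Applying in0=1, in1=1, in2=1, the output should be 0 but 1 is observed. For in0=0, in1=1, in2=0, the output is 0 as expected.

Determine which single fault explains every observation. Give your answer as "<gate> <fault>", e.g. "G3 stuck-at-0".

Fault-free values for test 1 (in0=1, in1=1, in2=1): G0=0, G1=1, G2=0, G3=0, G4=0, giving Y=0. Observed 1.
Test 1: faults giving observed 1 are {G0 stuck-at-1, G2 stuck-at-1, G3 stuck-at-1, G4 stuck-at-1}.
Test 2 (in0=0, in1=1, in2=0): fault-free G0=0, G1=0, G2=1, G3=0, G4=0 → 0; observed 0. Eliminates G0 stuck-at-1, G3 stuck-at-1, G4 stuck-at-1.
Only G2 stuck-at-1 is consistent with every test.

G2 stuck-at-1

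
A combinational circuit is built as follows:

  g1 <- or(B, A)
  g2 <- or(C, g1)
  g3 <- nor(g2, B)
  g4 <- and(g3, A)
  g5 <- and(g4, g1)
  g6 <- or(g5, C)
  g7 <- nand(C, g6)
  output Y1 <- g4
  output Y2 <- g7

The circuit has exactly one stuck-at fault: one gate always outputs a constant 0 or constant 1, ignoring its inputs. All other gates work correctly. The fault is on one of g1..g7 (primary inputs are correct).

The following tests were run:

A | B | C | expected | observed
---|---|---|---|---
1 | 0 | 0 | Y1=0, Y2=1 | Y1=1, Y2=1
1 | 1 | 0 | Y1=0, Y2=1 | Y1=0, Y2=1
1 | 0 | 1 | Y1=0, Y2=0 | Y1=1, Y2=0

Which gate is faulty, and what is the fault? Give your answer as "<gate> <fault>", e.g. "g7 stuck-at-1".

Fault-free values for test 1 (A=1, B=0, C=0): g1=1, g2=1, g3=0, g4=0, g5=0, g6=0, g7=1, giving Y1=0, Y2=1. Observed Y1=1, Y2=1.
Test 1: faults giving observed Y1=1, Y2=1 are {g1 stuck-at-0, g2 stuck-at-0, g3 stuck-at-1, g4 stuck-at-1}.
Test 2 (A=1, B=1, C=0): fault-free g1=1, g2=1, g3=0, g4=0, g5=0, g6=0, g7=1 → Y1=0, Y2=1; observed Y1=0, Y2=1. Eliminates g3 stuck-at-1, g4 stuck-at-1.
Test 3 (A=1, B=0, C=1): fault-free g1=1, g2=1, g3=0, g4=0, g5=0, g6=1, g7=0 → Y1=0, Y2=0; observed Y1=1, Y2=0. Eliminates g1 stuck-at-0.
Only g2 stuck-at-0 is consistent with every test.

g2 stuck-at-0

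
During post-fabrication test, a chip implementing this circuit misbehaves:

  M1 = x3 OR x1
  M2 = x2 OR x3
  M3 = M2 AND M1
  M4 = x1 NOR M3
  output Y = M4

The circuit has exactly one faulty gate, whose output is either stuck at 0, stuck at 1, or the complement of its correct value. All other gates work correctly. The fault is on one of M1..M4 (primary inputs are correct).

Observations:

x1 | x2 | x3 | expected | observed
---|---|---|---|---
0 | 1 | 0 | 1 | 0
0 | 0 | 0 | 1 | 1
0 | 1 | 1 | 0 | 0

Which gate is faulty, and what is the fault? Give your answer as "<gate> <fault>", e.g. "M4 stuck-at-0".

M1 stuck-at-1

Fault-free values for test 1 (x1=0, x2=1, x3=0): M1=0, M2=1, M3=0, M4=1, giving Y=1. Observed 0.
Test 1: faults giving observed 0 are {M1 stuck-at-1, M1 inverted output, M3 stuck-at-1, M3 inverted output, M4 stuck-at-0, M4 inverted output}.
Test 2 (x1=0, x2=0, x3=0): fault-free M1=0, M2=0, M3=0, M4=1 → 1; observed 1. Eliminates M3 stuck-at-1, M3 inverted output, M4 stuck-at-0, M4 inverted output.
Test 3 (x1=0, x2=1, x3=1): fault-free M1=1, M2=1, M3=1, M4=0 → 0; observed 0. Eliminates M1 inverted output.
Only M1 stuck-at-1 is consistent with every test.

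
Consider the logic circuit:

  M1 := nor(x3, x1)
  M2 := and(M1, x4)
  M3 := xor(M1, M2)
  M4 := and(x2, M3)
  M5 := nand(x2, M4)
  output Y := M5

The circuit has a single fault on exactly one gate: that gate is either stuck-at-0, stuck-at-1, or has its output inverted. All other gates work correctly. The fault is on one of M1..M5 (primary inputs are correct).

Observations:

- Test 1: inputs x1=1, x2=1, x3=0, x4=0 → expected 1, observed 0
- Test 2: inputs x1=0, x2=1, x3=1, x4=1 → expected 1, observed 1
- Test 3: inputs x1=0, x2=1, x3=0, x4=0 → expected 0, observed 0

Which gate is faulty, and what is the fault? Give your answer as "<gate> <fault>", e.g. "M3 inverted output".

M1 stuck-at-1

Fault-free values for test 1 (x1=1, x2=1, x3=0, x4=0): M1=0, M2=0, M3=0, M4=0, M5=1, giving Y=1. Observed 0.
Test 1: faults giving observed 0 are {M1 stuck-at-1, M1 inverted output, M2 stuck-at-1, M2 inverted output, M3 stuck-at-1, M3 inverted output, M4 stuck-at-1, M4 inverted output, M5 stuck-at-0, M5 inverted output}.
Test 2 (x1=0, x2=1, x3=1, x4=1): fault-free M1=0, M2=0, M3=0, M4=0, M5=1 → 1; observed 1. Eliminates M2 stuck-at-1, M2 inverted output, M3 stuck-at-1, M3 inverted output, M4 stuck-at-1, M4 inverted output, M5 stuck-at-0, M5 inverted output.
Test 3 (x1=0, x2=1, x3=0, x4=0): fault-free M1=1, M2=0, M3=1, M4=1, M5=0 → 0; observed 0. Eliminates M1 inverted output.
Only M1 stuck-at-1 is consistent with every test.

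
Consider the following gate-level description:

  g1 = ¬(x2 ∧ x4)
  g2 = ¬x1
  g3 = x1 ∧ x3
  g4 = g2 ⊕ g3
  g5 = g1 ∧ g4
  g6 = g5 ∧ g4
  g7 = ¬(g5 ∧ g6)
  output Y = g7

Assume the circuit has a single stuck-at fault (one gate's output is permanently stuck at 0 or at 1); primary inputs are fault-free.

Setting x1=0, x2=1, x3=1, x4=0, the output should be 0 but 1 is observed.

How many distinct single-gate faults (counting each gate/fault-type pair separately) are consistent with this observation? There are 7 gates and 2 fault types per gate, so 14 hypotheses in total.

7

Fault-free: g1=1, g2=1, g3=0, g4=1, g5=1, g6=1, g7=0 → 0. Observed 1.
  g1 stuck-at-0: output 1 ✓
  g1 stuck-at-1: output 0 ✗
  g2 stuck-at-0: output 1 ✓
  g2 stuck-at-1: output 0 ✗
  g3 stuck-at-0: output 0 ✗
  g3 stuck-at-1: output 1 ✓
  g4 stuck-at-0: output 1 ✓
  g4 stuck-at-1: output 0 ✗
  g5 stuck-at-0: output 1 ✓
  g5 stuck-at-1: output 0 ✗
  g6 stuck-at-0: output 1 ✓
  g6 stuck-at-1: output 0 ✗
  g7 stuck-at-0: output 0 ✗
  g7 stuck-at-1: output 1 ✓
Consistent faults: {g1 stuck-at-0, g2 stuck-at-0, g3 stuck-at-1, g4 stuck-at-0, g5 stuck-at-0, g6 stuck-at-0, g7 stuck-at-1} — 7 in all.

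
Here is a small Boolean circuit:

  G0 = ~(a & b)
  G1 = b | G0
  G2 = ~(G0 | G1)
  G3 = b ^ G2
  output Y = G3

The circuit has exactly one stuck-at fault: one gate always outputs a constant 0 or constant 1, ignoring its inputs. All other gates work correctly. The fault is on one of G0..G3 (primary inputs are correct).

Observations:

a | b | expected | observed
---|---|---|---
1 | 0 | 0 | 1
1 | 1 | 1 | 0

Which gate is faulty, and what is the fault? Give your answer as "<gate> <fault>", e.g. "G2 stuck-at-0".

Fault-free values for test 1 (a=1, b=0): G0=1, G1=1, G2=0, G3=0, giving Y=0. Observed 1.
Test 1: faults giving observed 1 are {G0 stuck-at-0, G2 stuck-at-1, G3 stuck-at-1}.
Test 2 (a=1, b=1): fault-free G0=0, G1=1, G2=0, G3=1 → 1; observed 0. Eliminates G0 stuck-at-0, G3 stuck-at-1.
Only G2 stuck-at-1 is consistent with every test.

G2 stuck-at-1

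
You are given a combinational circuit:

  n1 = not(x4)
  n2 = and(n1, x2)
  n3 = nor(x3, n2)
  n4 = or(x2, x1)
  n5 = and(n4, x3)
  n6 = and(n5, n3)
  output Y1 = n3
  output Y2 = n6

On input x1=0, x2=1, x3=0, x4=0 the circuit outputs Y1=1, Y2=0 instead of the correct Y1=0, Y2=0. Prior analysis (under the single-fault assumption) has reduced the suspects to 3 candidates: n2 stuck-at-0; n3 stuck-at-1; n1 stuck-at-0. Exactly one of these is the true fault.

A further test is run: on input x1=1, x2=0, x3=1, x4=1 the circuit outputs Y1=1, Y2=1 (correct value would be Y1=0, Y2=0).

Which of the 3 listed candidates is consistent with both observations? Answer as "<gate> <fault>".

Evaluate each candidate on input x1=1, x2=0, x3=1, x4=1:
  n2 stuck-at-0: n1=0, n2=0 [stuck-at-0], n3=0, n4=1, n5=1, n6=0 → Y1=0, Y2=0 — eliminated
  n3 stuck-at-1: n1=0, n2=0, n3=1 [stuck-at-1], n4=1, n5=1, n6=1 → Y1=1, Y2=1 — matches
  n1 stuck-at-0: n1=0 [stuck-at-0], n2=0, n3=0, n4=1, n5=1, n6=0 → Y1=0, Y2=0 — eliminated
Only n3 stuck-at-1 reproduces the observed Y1=1, Y2=1.

n3 stuck-at-1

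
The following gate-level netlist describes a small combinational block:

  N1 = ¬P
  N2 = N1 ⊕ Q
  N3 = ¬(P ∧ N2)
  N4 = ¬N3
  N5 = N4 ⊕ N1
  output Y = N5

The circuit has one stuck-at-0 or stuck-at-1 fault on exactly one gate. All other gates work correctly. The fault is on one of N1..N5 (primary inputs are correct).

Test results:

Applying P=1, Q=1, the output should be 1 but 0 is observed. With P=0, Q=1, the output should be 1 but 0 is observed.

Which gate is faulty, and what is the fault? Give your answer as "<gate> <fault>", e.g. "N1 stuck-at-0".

Fault-free values for test 1 (P=1, Q=1): N1=0, N2=1, N3=0, N4=1, N5=1, giving Y=1. Observed 0.
Test 1: faults giving observed 0 are {N2 stuck-at-0, N3 stuck-at-1, N4 stuck-at-0, N5 stuck-at-0}.
Test 2 (P=0, Q=1): fault-free N1=1, N2=0, N3=1, N4=0, N5=1 → 1; observed 0. Eliminates N2 stuck-at-0, N3 stuck-at-1, N4 stuck-at-0.
Only N5 stuck-at-0 is consistent with every test.

N5 stuck-at-0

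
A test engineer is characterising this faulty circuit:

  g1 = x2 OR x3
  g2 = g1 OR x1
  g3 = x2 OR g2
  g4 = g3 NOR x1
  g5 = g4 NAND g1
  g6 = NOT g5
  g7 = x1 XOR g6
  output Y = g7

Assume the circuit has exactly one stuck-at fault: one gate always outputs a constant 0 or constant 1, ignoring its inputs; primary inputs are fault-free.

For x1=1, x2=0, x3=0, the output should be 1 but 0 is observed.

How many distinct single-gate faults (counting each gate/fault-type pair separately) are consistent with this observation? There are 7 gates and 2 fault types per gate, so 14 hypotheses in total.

Fault-free: g1=0, g2=1, g3=1, g4=0, g5=1, g6=0, g7=1 → 1. Observed 0.
  g1 stuck-at-0: output 1 ✗
  g1 stuck-at-1: output 1 ✗
  g2 stuck-at-0: output 1 ✗
  g2 stuck-at-1: output 1 ✗
  g3 stuck-at-0: output 1 ✗
  g3 stuck-at-1: output 1 ✗
  g4 stuck-at-0: output 1 ✗
  g4 stuck-at-1: output 1 ✗
  g5 stuck-at-0: output 0 ✓
  g5 stuck-at-1: output 1 ✗
  g6 stuck-at-0: output 1 ✗
  g6 stuck-at-1: output 0 ✓
  g7 stuck-at-0: output 0 ✓
  g7 stuck-at-1: output 1 ✗
Consistent faults: {g5 stuck-at-0, g6 stuck-at-1, g7 stuck-at-0} — 3 in all.

3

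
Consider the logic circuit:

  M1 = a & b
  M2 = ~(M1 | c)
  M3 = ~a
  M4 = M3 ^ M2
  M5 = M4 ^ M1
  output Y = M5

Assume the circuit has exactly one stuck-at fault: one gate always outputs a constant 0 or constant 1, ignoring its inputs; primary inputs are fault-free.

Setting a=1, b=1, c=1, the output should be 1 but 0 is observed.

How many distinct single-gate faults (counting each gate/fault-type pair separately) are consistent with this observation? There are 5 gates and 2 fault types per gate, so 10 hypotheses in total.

5

Fault-free: M1=1, M2=0, M3=0, M4=0, M5=1 → 1. Observed 0.
  M1 stuck-at-0: output 0 ✓
  M1 stuck-at-1: output 1 ✗
  M2 stuck-at-0: output 1 ✗
  M2 stuck-at-1: output 0 ✓
  M3 stuck-at-0: output 1 ✗
  M3 stuck-at-1: output 0 ✓
  M4 stuck-at-0: output 1 ✗
  M4 stuck-at-1: output 0 ✓
  M5 stuck-at-0: output 0 ✓
  M5 stuck-at-1: output 1 ✗
Consistent faults: {M1 stuck-at-0, M2 stuck-at-1, M3 stuck-at-1, M4 stuck-at-1, M5 stuck-at-0} — 5 in all.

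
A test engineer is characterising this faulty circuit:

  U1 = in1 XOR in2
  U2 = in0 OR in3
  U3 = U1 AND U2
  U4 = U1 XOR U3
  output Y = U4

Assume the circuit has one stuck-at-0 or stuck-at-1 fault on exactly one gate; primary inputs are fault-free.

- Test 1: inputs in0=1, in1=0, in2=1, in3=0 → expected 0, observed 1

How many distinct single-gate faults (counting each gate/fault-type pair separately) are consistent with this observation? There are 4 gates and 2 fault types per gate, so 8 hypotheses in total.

Fault-free: U1=1, U2=1, U3=1, U4=0 → 0. Observed 1.
  U1 stuck-at-0: output 0 ✗
  U1 stuck-at-1: output 0 ✗
  U2 stuck-at-0: output 1 ✓
  U2 stuck-at-1: output 0 ✗
  U3 stuck-at-0: output 1 ✓
  U3 stuck-at-1: output 0 ✗
  U4 stuck-at-0: output 0 ✗
  U4 stuck-at-1: output 1 ✓
Consistent faults: {U2 stuck-at-0, U3 stuck-at-0, U4 stuck-at-1} — 3 in all.

3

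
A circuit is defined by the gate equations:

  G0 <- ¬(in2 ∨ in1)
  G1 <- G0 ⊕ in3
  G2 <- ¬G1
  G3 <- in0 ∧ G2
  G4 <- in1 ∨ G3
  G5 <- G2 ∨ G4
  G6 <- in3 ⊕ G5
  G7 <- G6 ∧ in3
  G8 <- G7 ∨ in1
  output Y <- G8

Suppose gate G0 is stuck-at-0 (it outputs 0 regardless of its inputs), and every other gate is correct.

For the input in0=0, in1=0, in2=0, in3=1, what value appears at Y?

1

Propagate with G0 forced: G0=0 [stuck-at-0], G1=1, G2=0, G3=0, G4=0, G5=0, G6=1, G7=1, G8=1.
So Y = 1. (Without the fault it would be 0.)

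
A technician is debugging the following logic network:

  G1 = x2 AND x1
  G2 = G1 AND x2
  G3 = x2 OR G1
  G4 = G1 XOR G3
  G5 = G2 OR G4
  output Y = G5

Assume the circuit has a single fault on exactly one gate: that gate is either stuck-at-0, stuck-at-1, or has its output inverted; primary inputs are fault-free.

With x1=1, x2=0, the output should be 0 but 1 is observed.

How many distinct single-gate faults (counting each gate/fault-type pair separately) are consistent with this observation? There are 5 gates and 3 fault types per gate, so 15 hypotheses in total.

Fault-free: G1=0, G2=0, G3=0, G4=0, G5=0 → 0. Observed 1.
  G1: none of the 3 fault types match ✗
  G2: stuck-at-1, inverted output ✓; others ✗
  G3: stuck-at-1, inverted output ✓; others ✗
  G4: stuck-at-1, inverted output ✓; others ✗
  G5: stuck-at-1, inverted output ✓; others ✗
Consistent faults: {G2 stuck-at-1, G2 inverted output, G3 stuck-at-1, G3 inverted output, G4 stuck-at-1, G4 inverted output, G5 stuck-at-1, G5 inverted output} — 8 in all.

8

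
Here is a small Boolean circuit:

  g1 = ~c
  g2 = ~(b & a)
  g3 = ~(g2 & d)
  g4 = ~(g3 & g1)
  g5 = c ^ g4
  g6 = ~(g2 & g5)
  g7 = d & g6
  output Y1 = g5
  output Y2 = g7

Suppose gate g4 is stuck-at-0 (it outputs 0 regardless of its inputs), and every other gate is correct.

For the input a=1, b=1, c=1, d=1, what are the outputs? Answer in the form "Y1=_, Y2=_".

Propagate with g4 forced: g1=0, g2=0, g3=1, g4=0 [stuck-at-0], g5=1, g6=1, g7=1.
So the outputs are Y1=1, Y2=1. (Without the fault they would be Y1=0, Y2=1.)

Y1=1, Y2=1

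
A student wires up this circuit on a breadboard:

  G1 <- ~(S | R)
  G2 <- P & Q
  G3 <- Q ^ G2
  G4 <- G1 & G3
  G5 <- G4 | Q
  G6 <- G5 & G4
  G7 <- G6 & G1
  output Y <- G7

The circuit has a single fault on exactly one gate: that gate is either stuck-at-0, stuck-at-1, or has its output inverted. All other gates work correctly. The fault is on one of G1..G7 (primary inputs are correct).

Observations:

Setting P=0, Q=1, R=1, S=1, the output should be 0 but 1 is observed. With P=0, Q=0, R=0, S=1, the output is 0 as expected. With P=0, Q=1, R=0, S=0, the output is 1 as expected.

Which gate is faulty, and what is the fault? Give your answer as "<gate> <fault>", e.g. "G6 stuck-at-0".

Fault-free values for test 1 (P=0, Q=1, R=1, S=1): G1=0, G2=0, G3=1, G4=0, G5=1, G6=0, G7=0, giving Y=0. Observed 1.
Test 1: faults giving observed 1 are {G1 stuck-at-1, G1 inverted output, G7 stuck-at-1, G7 inverted output}.
Test 2 (P=0, Q=0, R=0, S=1): fault-free G1=0, G2=0, G3=0, G4=0, G5=0, G6=0, G7=0 → 0; observed 0. Eliminates G7 stuck-at-1, G7 inverted output.
Test 3 (P=0, Q=1, R=0, S=0): fault-free G1=1, G2=0, G3=1, G4=1, G5=1, G6=1, G7=1 → 1; observed 1. Eliminates G1 inverted output.
Only G1 stuck-at-1 is consistent with every test.

G1 stuck-at-1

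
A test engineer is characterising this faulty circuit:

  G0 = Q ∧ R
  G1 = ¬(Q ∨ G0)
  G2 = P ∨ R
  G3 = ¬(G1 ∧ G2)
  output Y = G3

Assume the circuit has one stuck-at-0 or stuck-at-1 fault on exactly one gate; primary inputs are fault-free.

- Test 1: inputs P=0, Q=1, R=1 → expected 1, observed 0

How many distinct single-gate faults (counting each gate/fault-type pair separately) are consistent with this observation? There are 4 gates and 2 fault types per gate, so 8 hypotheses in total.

Fault-free: G0=1, G1=0, G2=1, G3=1 → 1. Observed 0.
  G0 stuck-at-0: output 1 ✗
  G0 stuck-at-1: output 1 ✗
  G1 stuck-at-0: output 1 ✗
  G1 stuck-at-1: output 0 ✓
  G2 stuck-at-0: output 1 ✗
  G2 stuck-at-1: output 1 ✗
  G3 stuck-at-0: output 0 ✓
  G3 stuck-at-1: output 1 ✗
Consistent faults: {G1 stuck-at-1, G3 stuck-at-0} — 2 in all.

2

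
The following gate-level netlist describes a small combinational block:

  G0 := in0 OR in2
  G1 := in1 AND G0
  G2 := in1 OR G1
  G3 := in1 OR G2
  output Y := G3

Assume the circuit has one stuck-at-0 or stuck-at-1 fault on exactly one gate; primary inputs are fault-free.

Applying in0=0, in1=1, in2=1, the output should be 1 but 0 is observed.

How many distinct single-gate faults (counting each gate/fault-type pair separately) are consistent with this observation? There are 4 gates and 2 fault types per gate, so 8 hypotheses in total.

1

Fault-free: G0=1, G1=1, G2=1, G3=1 → 1. Observed 0.
  G0 stuck-at-0: output 1 ✗
  G0 stuck-at-1: output 1 ✗
  G1 stuck-at-0: output 1 ✗
  G1 stuck-at-1: output 1 ✗
  G2 stuck-at-0: output 1 ✗
  G2 stuck-at-1: output 1 ✗
  G3 stuck-at-0: output 0 ✓
  G3 stuck-at-1: output 1 ✗
Consistent faults: {G3 stuck-at-0} — 1 in all.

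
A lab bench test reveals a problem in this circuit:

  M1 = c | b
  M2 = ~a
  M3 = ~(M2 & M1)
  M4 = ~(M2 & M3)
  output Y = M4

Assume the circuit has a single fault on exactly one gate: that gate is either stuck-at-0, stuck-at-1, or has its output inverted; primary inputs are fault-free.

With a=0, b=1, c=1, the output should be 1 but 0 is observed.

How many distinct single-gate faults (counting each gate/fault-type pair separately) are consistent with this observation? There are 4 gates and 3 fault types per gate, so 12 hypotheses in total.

Fault-free: M1=1, M2=1, M3=0, M4=1 → 1. Observed 0.
  M1 stuck-at-0: output 0 ✓
  M1 stuck-at-1: output 1 ✗
  M1 inverted output: output 0 ✓
  M2 stuck-at-0: output 1 ✗
  M2 stuck-at-1: output 1 ✗
  M2 inverted output: output 1 ✗
  M3 stuck-at-0: output 1 ✗
  M3 stuck-at-1: output 0 ✓
  M3 inverted output: output 0 ✓
  M4 stuck-at-0: output 0 ✓
  M4 stuck-at-1: output 1 ✗
  M4 inverted output: output 0 ✓
Consistent faults: {M1 stuck-at-0, M1 inverted output, M3 stuck-at-1, M3 inverted output, M4 stuck-at-0, M4 inverted output} — 6 in all.

6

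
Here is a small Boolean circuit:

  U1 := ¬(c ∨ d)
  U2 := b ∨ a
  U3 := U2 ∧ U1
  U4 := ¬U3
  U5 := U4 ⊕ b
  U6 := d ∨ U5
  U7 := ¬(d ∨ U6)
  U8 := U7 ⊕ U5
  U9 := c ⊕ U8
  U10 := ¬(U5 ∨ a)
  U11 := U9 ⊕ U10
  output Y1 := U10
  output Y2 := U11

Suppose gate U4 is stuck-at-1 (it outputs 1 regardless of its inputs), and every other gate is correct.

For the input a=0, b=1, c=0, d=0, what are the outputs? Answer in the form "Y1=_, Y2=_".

Y1=1, Y2=0

Propagate with U4 forced: U1=1, U2=1, U3=1, U4=1 [stuck-at-1], U5=0, U6=0, U7=1, U8=1, U9=1, U10=1, U11=0.
So the outputs are Y1=1, Y2=0. (Without the fault they would be Y1=0, Y2=1.)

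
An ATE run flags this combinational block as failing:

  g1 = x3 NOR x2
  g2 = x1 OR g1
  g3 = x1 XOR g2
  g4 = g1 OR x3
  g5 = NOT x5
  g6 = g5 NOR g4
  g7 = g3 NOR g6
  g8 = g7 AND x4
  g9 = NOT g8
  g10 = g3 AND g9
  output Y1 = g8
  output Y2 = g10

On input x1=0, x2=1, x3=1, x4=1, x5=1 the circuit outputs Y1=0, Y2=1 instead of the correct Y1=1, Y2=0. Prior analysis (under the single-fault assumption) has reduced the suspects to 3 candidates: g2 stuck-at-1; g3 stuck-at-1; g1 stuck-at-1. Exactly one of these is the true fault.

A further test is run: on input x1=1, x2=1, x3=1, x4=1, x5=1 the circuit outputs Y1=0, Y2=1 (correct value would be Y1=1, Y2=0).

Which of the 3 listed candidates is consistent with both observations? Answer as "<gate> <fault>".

Evaluate each candidate on input x1=1, x2=1, x3=1, x4=1, x5=1:
  g2 stuck-at-1: g1=0, g2=1 [stuck-at-1], g3=0, g4=1, g5=0, g6=0, g7=1, g8=1, g9=0, g10=0 → Y1=1, Y2=0 — eliminated
  g3 stuck-at-1: g1=0, g2=1, g3=1 [stuck-at-1], g4=1, g5=0, g6=0, g7=0, g8=0, g9=1, g10=1 → Y1=0, Y2=1 — matches
  g1 stuck-at-1: g1=1 [stuck-at-1], g2=1, g3=0, g4=1, g5=0, g6=0, g7=1, g8=1, g9=0, g10=0 → Y1=1, Y2=0 — eliminated
Only g3 stuck-at-1 reproduces the observed Y1=0, Y2=1.

g3 stuck-at-1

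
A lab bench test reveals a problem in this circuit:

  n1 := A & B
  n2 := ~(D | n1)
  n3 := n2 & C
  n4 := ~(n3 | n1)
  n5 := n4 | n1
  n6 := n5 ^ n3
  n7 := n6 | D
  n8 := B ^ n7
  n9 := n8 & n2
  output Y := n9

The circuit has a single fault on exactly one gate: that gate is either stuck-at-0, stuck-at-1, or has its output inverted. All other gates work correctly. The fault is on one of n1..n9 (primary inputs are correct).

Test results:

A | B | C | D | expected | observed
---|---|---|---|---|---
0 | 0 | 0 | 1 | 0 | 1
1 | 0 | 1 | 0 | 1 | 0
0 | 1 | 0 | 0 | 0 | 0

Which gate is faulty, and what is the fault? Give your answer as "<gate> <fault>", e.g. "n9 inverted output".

Fault-free values for test 1 (A=0, B=0, C=0, D=1): n1=0, n2=0, n3=0, n4=1, n5=1, n6=1, n7=1, n8=1, n9=0, giving Y=0. Observed 1.
Test 1: faults giving observed 1 are {n2 stuck-at-1, n2 inverted output, n9 stuck-at-1, n9 inverted output}.
Test 2 (A=1, B=0, C=1, D=0): fault-free n1=0, n2=1, n3=1, n4=0, n5=0, n6=1, n7=1, n8=1, n9=1 → 1; observed 0. Eliminates n2 stuck-at-1, n9 stuck-at-1.
Test 3 (A=0, B=1, C=0, D=0): fault-free n1=0, n2=1, n3=0, n4=1, n5=1, n6=1, n7=1, n8=0, n9=0 → 0; observed 0. Eliminates n9 inverted output.
Only n2 inverted output is consistent with every test.

n2 inverted output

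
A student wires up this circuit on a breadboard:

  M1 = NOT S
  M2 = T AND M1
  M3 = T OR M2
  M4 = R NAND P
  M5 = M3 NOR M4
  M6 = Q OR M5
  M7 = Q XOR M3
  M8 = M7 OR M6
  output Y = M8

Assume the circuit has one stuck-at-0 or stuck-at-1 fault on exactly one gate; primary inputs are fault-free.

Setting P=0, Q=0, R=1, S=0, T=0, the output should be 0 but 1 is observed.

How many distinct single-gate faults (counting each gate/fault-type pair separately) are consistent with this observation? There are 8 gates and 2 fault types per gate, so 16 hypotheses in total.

7

Fault-free: M1=1, M2=0, M3=0, M4=1, M5=0, M6=0, M7=0, M8=0 → 0. Observed 1.
  M1: none of the 2 fault types match ✗
  M2: stuck-at-1 ✓; others ✗
  M3: stuck-at-1 ✓; others ✗
  M4: stuck-at-0 ✓; others ✗
  M5: stuck-at-1 ✓; others ✗
  M6: stuck-at-1 ✓; others ✗
  M7: stuck-at-1 ✓; others ✗
  M8: stuck-at-1 ✓; others ✗
Consistent faults: {M2 stuck-at-1, M3 stuck-at-1, M4 stuck-at-0, M5 stuck-at-1, M6 stuck-at-1, M7 stuck-at-1, M8 stuck-at-1} — 7 in all.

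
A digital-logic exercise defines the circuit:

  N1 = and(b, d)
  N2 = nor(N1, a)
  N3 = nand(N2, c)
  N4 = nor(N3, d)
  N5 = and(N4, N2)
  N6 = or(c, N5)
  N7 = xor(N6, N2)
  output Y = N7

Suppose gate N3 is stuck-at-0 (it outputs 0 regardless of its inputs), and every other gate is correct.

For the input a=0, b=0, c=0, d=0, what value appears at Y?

0

Propagate with N3 forced: N1=0, N2=1, N3=0 [stuck-at-0], N4=1, N5=1, N6=1, N7=0.
So Y = 0. (Without the fault it would be 1.)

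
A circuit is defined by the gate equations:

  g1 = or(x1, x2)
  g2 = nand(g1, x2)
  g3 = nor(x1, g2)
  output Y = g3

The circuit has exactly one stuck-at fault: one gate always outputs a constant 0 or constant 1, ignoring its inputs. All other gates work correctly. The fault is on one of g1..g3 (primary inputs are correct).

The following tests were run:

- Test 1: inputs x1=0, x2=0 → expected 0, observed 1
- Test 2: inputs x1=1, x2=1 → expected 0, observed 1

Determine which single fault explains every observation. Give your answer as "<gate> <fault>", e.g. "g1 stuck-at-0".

g3 stuck-at-1

Fault-free values for test 1 (x1=0, x2=0): g1=0, g2=1, g3=0, giving Y=0. Observed 1.
Test 1: faults giving observed 1 are {g2 stuck-at-0, g3 stuck-at-1}.
Test 2 (x1=1, x2=1): fault-free g1=1, g2=0, g3=0 → 0; observed 1. Eliminates g2 stuck-at-0.
Only g3 stuck-at-1 is consistent with every test.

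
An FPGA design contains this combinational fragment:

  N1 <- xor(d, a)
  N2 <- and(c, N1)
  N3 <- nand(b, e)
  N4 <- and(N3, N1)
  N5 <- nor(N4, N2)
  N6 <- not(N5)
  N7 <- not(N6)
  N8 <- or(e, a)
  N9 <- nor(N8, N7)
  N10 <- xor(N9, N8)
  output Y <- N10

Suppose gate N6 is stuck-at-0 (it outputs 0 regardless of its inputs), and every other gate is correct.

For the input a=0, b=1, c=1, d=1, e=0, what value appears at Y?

Propagate with N6 forced: N1=1, N2=1, N3=1, N4=1, N5=0, N6=0 [stuck-at-0], N7=1, N8=0, N9=0, N10=0.
So Y = 0. (Without the fault it would be 1.)

0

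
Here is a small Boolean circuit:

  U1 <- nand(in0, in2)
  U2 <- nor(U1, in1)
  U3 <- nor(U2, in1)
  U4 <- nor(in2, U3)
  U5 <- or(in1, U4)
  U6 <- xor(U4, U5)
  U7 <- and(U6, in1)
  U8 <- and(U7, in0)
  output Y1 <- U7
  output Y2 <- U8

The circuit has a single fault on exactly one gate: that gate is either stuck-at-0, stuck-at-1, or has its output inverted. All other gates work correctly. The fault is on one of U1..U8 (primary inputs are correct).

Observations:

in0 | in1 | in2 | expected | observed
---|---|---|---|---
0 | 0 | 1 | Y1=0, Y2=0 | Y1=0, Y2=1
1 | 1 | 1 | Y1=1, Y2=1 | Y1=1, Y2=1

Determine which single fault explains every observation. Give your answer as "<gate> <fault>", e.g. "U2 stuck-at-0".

U8 stuck-at-1

Fault-free values for test 1 (in0=0, in1=0, in2=1): U1=1, U2=0, U3=1, U4=0, U5=0, U6=0, U7=0, U8=0, giving Y1=0, Y2=0. Observed Y1=0, Y2=1.
Test 1: faults giving observed Y1=0, Y2=1 are {U8 stuck-at-1, U8 inverted output}.
Test 2 (in0=1, in1=1, in2=1): fault-free U1=0, U2=0, U3=0, U4=0, U5=1, U6=1, U7=1, U8=1 → Y1=1, Y2=1; observed Y1=1, Y2=1. Eliminates U8 inverted output.
Only U8 stuck-at-1 is consistent with every test.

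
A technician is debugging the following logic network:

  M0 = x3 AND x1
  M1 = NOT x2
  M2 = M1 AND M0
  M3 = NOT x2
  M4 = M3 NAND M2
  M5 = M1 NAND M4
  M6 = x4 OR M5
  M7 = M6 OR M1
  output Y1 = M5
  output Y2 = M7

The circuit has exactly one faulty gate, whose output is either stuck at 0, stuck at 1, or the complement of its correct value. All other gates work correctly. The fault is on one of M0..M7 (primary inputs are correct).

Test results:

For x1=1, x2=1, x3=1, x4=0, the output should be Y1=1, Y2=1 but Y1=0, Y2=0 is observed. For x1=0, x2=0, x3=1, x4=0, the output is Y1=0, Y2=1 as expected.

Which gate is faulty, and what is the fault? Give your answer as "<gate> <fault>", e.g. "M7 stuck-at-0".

M5 stuck-at-0

Fault-free values for test 1 (x1=1, x2=1, x3=1, x4=0): M0=1, M1=0, M2=0, M3=0, M4=1, M5=1, M6=1, M7=1, giving Y1=1, Y2=1. Observed Y1=0, Y2=0.
Test 1: faults giving observed Y1=0, Y2=0 are {M5 stuck-at-0, M5 inverted output}.
Test 2 (x1=0, x2=0, x3=1, x4=0): fault-free M0=0, M1=1, M2=0, M3=1, M4=1, M5=0, M6=0, M7=1 → Y1=0, Y2=1; observed Y1=0, Y2=1. Eliminates M5 inverted output.
Only M5 stuck-at-0 is consistent with every test.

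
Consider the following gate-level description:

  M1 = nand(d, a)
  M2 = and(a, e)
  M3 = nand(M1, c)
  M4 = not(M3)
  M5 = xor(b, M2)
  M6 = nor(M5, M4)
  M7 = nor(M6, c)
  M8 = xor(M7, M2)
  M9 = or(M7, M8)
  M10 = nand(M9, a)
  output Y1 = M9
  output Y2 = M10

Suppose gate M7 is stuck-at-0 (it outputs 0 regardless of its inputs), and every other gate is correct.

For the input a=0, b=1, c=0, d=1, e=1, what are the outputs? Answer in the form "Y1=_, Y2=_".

Y1=0, Y2=1

Propagate with M7 forced: M1=1, M2=0, M3=1, M4=0, M5=1, M6=0, M7=0 [stuck-at-0], M8=0, M9=0, M10=1.
So the outputs are Y1=0, Y2=1. (Without the fault they would be Y1=1, Y2=1.)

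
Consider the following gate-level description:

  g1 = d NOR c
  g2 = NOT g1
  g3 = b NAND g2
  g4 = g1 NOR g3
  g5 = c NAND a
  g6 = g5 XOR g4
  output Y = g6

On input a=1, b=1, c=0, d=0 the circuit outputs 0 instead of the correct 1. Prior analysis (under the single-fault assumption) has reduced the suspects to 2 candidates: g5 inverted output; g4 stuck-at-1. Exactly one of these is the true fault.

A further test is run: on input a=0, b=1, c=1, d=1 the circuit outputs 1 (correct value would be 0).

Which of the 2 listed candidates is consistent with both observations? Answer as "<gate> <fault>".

g5 inverted output

Evaluate each candidate on input a=0, b=1, c=1, d=1:
  g5 inverted output: g1=0, g2=1, g3=0, g4=1, g5=0 [inverted output], g6=1 → 1 — matches
  g4 stuck-at-1: g1=0, g2=1, g3=0, g4=1 [stuck-at-1], g5=1, g6=0 → 0 — eliminated
Only g5 inverted output reproduces the observed 1.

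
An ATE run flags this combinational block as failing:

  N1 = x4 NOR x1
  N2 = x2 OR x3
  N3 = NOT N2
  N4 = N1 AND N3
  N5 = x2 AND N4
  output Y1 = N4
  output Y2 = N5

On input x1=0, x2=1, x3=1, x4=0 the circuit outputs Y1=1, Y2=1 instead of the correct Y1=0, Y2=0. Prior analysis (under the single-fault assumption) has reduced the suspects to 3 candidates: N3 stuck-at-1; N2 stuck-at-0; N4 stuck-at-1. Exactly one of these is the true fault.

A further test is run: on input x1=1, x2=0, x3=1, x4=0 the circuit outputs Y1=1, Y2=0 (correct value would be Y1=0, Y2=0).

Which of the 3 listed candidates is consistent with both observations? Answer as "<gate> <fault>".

Evaluate each candidate on input x1=1, x2=0, x3=1, x4=0:
  N3 stuck-at-1: N1=0, N2=1, N3=1 [stuck-at-1], N4=0, N5=0 → Y1=0, Y2=0 — eliminated
  N2 stuck-at-0: N1=0, N2=0 [stuck-at-0], N3=1, N4=0, N5=0 → Y1=0, Y2=0 — eliminated
  N4 stuck-at-1: N1=0, N2=1, N3=0, N4=1 [stuck-at-1], N5=0 → Y1=1, Y2=0 — matches
Only N4 stuck-at-1 reproduces the observed Y1=1, Y2=0.

N4 stuck-at-1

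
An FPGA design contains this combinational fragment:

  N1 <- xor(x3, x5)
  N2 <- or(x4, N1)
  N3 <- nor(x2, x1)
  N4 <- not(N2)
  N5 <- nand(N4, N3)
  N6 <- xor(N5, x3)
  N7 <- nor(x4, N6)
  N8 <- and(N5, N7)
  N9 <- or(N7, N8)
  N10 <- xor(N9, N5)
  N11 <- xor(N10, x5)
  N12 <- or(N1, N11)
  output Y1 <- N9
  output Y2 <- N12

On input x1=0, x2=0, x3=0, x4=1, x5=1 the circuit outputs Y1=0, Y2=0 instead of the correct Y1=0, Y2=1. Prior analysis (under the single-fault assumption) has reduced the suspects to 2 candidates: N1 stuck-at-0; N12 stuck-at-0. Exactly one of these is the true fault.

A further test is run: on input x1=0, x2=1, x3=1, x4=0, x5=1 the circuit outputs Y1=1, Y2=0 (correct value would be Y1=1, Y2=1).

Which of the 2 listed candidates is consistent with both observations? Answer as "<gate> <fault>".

N12 stuck-at-0

Evaluate each candidate on input x1=0, x2=1, x3=1, x4=0, x5=1:
  N1 stuck-at-0: N1=0 [stuck-at-0], N2=0, N3=0, N4=1, N5=1, N6=0, N7=1, N8=1, N9=1, N10=0, N11=1, N12=1 → Y1=1, Y2=1 — eliminated
  N12 stuck-at-0: N1=0, N2=0, N3=0, N4=1, N5=1, N6=0, N7=1, N8=1, N9=1, N10=0, N11=1, N12=0 [stuck-at-0] → Y1=1, Y2=0 — matches
Only N12 stuck-at-0 reproduces the observed Y1=1, Y2=0.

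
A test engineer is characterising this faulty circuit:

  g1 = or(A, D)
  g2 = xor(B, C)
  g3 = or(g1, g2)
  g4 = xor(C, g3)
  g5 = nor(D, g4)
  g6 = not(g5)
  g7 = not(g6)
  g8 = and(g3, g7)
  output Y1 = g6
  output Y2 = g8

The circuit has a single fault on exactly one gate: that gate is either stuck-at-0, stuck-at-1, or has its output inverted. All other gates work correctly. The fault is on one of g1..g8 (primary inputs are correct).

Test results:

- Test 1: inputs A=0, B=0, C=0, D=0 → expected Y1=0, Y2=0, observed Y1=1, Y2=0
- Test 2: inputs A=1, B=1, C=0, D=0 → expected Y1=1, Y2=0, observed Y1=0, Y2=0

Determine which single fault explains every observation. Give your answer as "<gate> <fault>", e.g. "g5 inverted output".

g3 inverted output

Fault-free values for test 1 (A=0, B=0, C=0, D=0): g1=0, g2=0, g3=0, g4=0, g5=1, g6=0, g7=1, g8=0, giving Y1=0, Y2=0. Observed Y1=1, Y2=0.
Test 1: faults giving observed Y1=1, Y2=0 are {g1 stuck-at-1, g1 inverted output, g2 stuck-at-1, g2 inverted output, g3 stuck-at-1, g3 inverted output, g4 stuck-at-1, g4 inverted output, g5 stuck-at-0, g5 inverted output, g6 stuck-at-1, g6 inverted output}.
Test 2 (A=1, B=1, C=0, D=0): fault-free g1=1, g2=1, g3=1, g4=1, g5=0, g6=1, g7=0, g8=0 → Y1=1, Y2=0; observed Y1=0, Y2=0. Eliminates g1 stuck-at-1, g1 inverted output, g2 stuck-at-1, g2 inverted output, g3 stuck-at-1, g4 stuck-at-1, g4 inverted output, g5 stuck-at-0, g5 inverted output, g6 stuck-at-1, g6 inverted output.
Only g3 inverted output is consistent with every test.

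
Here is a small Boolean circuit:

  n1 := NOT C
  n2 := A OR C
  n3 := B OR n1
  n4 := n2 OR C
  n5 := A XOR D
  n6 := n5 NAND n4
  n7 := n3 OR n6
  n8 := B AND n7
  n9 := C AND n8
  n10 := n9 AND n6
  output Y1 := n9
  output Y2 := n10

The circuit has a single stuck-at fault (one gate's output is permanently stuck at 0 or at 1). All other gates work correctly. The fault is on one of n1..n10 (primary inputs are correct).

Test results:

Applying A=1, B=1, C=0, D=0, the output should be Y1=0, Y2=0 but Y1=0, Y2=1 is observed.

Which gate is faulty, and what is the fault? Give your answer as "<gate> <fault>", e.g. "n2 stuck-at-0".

Fault-free values for test 1 (A=1, B=1, C=0, D=0): n1=1, n2=1, n3=1, n4=1, n5=1, n6=0, n7=1, n8=1, n9=0, n10=0, giving Y1=0, Y2=0. Observed Y1=0, Y2=1.
Test 1: faults giving observed Y1=0, Y2=1 are {n10 stuck-at-1}.
Only n10 stuck-at-1 is consistent with every test.

n10 stuck-at-1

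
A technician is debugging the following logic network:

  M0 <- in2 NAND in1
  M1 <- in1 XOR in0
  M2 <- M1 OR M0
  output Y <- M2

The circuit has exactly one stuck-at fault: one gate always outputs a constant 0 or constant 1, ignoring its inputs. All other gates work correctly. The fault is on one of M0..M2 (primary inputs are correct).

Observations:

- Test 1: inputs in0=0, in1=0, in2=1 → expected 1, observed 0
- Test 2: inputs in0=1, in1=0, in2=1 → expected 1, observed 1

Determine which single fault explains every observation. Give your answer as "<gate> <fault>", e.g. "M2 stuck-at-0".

M0 stuck-at-0

Fault-free values for test 1 (in0=0, in1=0, in2=1): M0=1, M1=0, M2=1, giving Y=1. Observed 0.
Test 1: faults giving observed 0 are {M0 stuck-at-0, M2 stuck-at-0}.
Test 2 (in0=1, in1=0, in2=1): fault-free M0=1, M1=1, M2=1 → 1; observed 1. Eliminates M2 stuck-at-0.
Only M0 stuck-at-0 is consistent with every test.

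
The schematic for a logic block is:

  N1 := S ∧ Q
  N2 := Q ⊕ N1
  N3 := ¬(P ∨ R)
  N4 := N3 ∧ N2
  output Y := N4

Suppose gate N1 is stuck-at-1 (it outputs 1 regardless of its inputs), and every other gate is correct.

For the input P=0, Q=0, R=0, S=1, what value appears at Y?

Propagate with N1 forced: N1=1 [stuck-at-1], N2=1, N3=1, N4=1.
So Y = 1. (Without the fault it would be 0.)

1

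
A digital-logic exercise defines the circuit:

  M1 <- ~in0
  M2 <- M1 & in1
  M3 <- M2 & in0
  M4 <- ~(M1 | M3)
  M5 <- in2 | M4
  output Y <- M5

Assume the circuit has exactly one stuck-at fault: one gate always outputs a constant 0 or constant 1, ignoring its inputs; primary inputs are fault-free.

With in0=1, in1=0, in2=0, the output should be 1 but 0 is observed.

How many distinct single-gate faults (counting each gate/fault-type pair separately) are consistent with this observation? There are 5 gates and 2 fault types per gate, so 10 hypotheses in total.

Fault-free: M1=0, M2=0, M3=0, M4=1, M5=1 → 1. Observed 0.
  M1 stuck-at-0: output 1 ✗
  M1 stuck-at-1: output 0 ✓
  M2 stuck-at-0: output 1 ✗
  M2 stuck-at-1: output 0 ✓
  M3 stuck-at-0: output 1 ✗
  M3 stuck-at-1: output 0 ✓
  M4 stuck-at-0: output 0 ✓
  M4 stuck-at-1: output 1 ✗
  M5 stuck-at-0: output 0 ✓
  M5 stuck-at-1: output 1 ✗
Consistent faults: {M1 stuck-at-1, M2 stuck-at-1, M3 stuck-at-1, M4 stuck-at-0, M5 stuck-at-0} — 5 in all.

5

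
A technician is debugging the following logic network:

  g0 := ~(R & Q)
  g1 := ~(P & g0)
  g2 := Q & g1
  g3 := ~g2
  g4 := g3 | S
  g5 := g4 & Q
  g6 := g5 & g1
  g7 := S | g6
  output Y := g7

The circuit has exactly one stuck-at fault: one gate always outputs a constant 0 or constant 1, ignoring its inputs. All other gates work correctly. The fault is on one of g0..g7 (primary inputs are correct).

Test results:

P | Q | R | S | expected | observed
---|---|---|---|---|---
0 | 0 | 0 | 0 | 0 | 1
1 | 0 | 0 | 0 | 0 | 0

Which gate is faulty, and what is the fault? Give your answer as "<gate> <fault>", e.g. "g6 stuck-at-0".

g5 stuck-at-1

Fault-free values for test 1 (P=0, Q=0, R=0, S=0): g0=1, g1=1, g2=0, g3=1, g4=1, g5=0, g6=0, g7=0, giving Y=0. Observed 1.
Test 1: faults giving observed 1 are {g5 stuck-at-1, g6 stuck-at-1, g7 stuck-at-1}.
Test 2 (P=1, Q=0, R=0, S=0): fault-free g0=1, g1=0, g2=0, g3=1, g4=1, g5=0, g6=0, g7=0 → 0; observed 0. Eliminates g6 stuck-at-1, g7 stuck-at-1.
Only g5 stuck-at-1 is consistent with every test.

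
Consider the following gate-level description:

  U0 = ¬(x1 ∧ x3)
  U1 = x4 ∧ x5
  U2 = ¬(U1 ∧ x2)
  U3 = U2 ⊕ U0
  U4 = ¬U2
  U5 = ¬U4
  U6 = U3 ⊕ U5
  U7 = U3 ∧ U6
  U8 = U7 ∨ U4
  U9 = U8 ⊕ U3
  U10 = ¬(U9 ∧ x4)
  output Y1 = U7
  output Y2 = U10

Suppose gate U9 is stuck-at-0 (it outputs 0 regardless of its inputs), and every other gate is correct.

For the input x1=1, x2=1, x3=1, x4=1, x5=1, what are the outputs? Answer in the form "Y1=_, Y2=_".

Y1=0, Y2=1

Propagate with U9 forced: U0=0, U1=1, U2=0, U3=0, U4=1, U5=0, U6=0, U7=0, U8=1, U9=0 [stuck-at-0], U10=1.
So the outputs are Y1=0, Y2=1. (Without the fault they would be Y1=0, Y2=0.)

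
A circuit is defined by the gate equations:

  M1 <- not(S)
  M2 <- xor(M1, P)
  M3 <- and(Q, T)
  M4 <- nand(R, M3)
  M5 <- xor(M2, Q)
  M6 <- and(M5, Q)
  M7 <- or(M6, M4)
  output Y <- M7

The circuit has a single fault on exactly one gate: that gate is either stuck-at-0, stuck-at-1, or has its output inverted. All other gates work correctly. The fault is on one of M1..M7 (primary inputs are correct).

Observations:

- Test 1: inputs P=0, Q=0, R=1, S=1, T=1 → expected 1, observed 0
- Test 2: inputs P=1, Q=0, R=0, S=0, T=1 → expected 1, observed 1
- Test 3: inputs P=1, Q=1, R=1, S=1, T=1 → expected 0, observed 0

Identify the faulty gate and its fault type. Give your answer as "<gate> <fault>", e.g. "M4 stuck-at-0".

Fault-free values for test 1 (P=0, Q=0, R=1, S=1, T=1): M1=0, M2=0, M3=0, M4=1, M5=0, M6=0, M7=1, giving Y=1. Observed 0.
Test 1: faults giving observed 0 are {M3 stuck-at-1, M3 inverted output, M4 stuck-at-0, M4 inverted output, M7 stuck-at-0, M7 inverted output}.
Test 2 (P=1, Q=0, R=0, S=0, T=1): fault-free M1=1, M2=0, M3=0, M4=1, M5=0, M6=0, M7=1 → 1; observed 1. Eliminates M4 stuck-at-0, M4 inverted output, M7 stuck-at-0, M7 inverted output.
Test 3 (P=1, Q=1, R=1, S=1, T=1): fault-free M1=0, M2=1, M3=1, M4=0, M5=0, M6=0, M7=0 → 0; observed 0. Eliminates M3 inverted output.
Only M3 stuck-at-1 is consistent with every test.

M3 stuck-at-1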